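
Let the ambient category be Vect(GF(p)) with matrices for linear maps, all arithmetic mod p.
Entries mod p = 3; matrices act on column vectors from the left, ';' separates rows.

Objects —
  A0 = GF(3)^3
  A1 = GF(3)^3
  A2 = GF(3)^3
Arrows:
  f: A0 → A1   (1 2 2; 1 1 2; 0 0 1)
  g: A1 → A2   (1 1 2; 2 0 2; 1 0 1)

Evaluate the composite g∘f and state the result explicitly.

  e0=[1,0,0] f→[1,1,0] g→[2,2,1]
  e1=[0,1,0] f→[2,1,0] g→[0,1,2]
  e2=[0,0,1] f→[2,2,1] g→[0,0,0]
result: (2 0 0; 2 1 0; 1 2 0)

Answer: (2 0 0; 2 1 0; 1 2 0)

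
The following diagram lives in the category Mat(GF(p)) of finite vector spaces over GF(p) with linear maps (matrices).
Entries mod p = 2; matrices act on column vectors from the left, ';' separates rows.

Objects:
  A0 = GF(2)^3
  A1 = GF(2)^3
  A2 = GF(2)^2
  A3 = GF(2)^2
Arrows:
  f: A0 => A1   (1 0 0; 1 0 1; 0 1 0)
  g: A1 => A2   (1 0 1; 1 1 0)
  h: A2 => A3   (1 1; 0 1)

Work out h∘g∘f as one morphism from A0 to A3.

  e0=⟨1,0,0⟩ f=>⟨1,1,0⟩ g=>⟨1,0⟩ h=>⟨1,0⟩
  e1=⟨0,1,0⟩ f=>⟨0,0,1⟩ g=>⟨1,0⟩ h=>⟨1,0⟩
  e2=⟨0,0,1⟩ f=>⟨0,1,0⟩ g=>⟨0,1⟩ h=>⟨1,1⟩
⟦path⟧: (1 1 1; 0 0 1)

Answer: (1 1 1; 0 0 1)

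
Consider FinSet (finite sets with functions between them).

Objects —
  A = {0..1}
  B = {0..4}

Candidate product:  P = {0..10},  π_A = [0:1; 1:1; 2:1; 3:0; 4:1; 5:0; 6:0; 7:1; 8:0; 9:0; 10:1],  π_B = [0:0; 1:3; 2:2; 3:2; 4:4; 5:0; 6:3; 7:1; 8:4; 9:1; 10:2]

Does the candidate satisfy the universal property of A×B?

|A|·|B| = 2·5 = 10;  |P| = 11
  → cardinalities differ; no bijection possible.

Answer: NOT A VALID PRODUCT — |P|=11 ≠ |A|·|B|=10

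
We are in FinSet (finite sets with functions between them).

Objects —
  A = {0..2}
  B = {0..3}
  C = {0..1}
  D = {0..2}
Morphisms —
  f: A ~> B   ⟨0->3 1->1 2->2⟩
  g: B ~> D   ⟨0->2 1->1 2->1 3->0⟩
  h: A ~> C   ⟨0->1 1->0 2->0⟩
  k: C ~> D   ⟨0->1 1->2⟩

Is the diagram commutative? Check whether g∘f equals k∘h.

Answer: DOES NOT COMMUTE

Trace:
Path 1 = f;g:
  0 f~>3 g~>0
  1 f~>1 g~>1
  2 f~>2 g~>1
  ⟦path⟧₁ = ⟨0->0 1->1 2->1⟩
Path 2 = h;k:
  0 h~>1 k~>2
  1 h~>0 k~>1
  2 h~>0 k~>1
  ⟦path⟧₂ = ⟨0->2 1->1 2->1⟩
Equal? NO — does not commute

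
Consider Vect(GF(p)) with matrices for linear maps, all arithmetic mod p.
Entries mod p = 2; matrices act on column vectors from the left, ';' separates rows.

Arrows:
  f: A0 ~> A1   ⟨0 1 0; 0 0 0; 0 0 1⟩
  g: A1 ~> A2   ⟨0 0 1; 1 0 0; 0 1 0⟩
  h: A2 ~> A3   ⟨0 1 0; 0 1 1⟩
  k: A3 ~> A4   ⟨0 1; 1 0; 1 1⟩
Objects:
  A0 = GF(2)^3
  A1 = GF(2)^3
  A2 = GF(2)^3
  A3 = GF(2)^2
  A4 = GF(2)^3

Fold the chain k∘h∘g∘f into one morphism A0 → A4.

  e0=[1,0,0] f~>[0,0,0] g~>[0,0,0] h~>[0,0] k~>[0,0,0]
  e1=[0,1,0] f~>[1,0,0] g~>[0,1,0] h~>[1,1] k~>[1,1,0]
  e2=[0,0,1] f~>[0,0,1] g~>[1,0,0] h~>[0,0] k~>[0,0,0]
result: ⟨0 1 0; 0 1 0; 0 0 0⟩

Answer: ⟨0 1 0; 0 1 0; 0 0 0⟩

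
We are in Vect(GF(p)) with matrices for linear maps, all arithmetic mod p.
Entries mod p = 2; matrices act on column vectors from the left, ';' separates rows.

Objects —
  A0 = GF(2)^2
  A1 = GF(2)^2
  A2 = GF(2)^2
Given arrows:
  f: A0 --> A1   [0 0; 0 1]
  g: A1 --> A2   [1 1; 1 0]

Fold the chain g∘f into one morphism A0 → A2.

Answer: [0 1; 0 0]

Derivation:
  e0=[1,0] f-->[0,0] g-->[0,0]
  e1=[0,1] f-->[0,1] g-->[1,0]
result: [0 1; 0 0]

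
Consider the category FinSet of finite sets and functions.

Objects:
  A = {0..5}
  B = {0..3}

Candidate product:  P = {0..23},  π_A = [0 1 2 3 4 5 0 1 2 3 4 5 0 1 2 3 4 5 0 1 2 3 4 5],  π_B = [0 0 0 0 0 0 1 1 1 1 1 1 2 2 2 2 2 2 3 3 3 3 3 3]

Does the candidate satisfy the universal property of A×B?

Answer: VALID PRODUCT

Work:
|A|·|B| = 6·4 = 24;  |P| = 24
Check the pairing map k ↦ (π_A(k), π_B(k)):
  0 : (0,0)
  1 : (1,0)
  2 : (2,0)
  3 : (3,0)
  4 : (4,0)
  5 : (5,0)
  6 : (0,1)
  7 : (1,1)
  8 : (2,1)
  9 : (3,1)
  10 : (4,1)
  11 : (5,1)
  12 : (0,2)
  13 : (1,2)
  14 : (2,2)
  15 : (3,2)
  16 : (4,2)
  17 : (5,2)
  18 : (0,3)
  19 : (1,3)
  20 : (2,3)
  21 : (3,3)
  22 : (4,3)
  23 : (5,3)
distinct pairs in image: 24 / 24 needed
  → bijection onto A×B; projections well-typed.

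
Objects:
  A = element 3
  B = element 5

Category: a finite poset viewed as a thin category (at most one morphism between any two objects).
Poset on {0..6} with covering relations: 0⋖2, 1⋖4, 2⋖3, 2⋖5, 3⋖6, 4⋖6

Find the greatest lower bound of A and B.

{x : x≤A ∧ x≤B} = {0,2}  (A=3, B=5)
  0 ≤ 2
  2 ≤ 2
glb = 2

Answer: A∧B = 2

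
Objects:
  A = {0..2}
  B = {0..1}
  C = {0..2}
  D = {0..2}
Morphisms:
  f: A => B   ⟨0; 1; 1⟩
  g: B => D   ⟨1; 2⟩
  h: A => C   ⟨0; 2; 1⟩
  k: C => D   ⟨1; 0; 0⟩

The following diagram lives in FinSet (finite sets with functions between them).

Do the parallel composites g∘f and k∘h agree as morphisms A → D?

1) trace f;g:
  0 f=>0 g=>1
  1 f=>1 g=>2
  2 f=>1 g=>2
  composite₁ = ⟨1; 2; 2⟩
2) trace h;k:
  0 h=>0 k=>1
  1 h=>2 k=>0
  2 h=>1 k=>0
  composite₂ = ⟨1; 0; 0⟩
Equal? distinct morphisms ✗

Answer: DOES NOT COMMUTE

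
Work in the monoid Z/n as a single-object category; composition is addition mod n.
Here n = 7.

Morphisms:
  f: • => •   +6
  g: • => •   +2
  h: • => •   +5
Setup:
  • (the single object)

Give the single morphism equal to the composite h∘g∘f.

Answer: +6

Derivation:
  0 +6≡6 +2≡1 +5≡6  (mod 7)
composite: +6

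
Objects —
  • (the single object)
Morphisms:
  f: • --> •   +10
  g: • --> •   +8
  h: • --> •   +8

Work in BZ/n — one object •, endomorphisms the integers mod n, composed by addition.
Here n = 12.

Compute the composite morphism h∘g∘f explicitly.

  0 +10≡10 +8≡6 +8≡2  (mod 12)
result: +2

Answer: +2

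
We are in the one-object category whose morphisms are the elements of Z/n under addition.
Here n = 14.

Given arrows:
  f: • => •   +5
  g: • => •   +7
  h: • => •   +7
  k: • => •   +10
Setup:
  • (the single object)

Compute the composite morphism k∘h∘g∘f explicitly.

  0 +5≡5 +7≡12 +7≡5 +10≡1  (mod 14)
composite: +1

Answer: +1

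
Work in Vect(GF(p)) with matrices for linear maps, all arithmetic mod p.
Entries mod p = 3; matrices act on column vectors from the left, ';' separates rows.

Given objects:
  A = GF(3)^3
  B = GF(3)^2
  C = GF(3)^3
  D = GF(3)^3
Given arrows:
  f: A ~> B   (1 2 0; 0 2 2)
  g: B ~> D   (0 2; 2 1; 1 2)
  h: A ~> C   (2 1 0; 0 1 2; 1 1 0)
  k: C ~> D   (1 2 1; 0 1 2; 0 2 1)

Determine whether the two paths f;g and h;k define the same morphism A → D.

Answer: COMMUTES

Derivation:
Path 1 = f;g:
  e0=⟨1,0,0⟩ f~>⟨1,0⟩ g~>⟨0,2,1⟩
  e1=⟨0,1,0⟩ f~>⟨2,2⟩ g~>⟨1,0,0⟩
  e2=⟨0,0,1⟩ f~>⟨0,2⟩ g~>⟨1,2,1⟩
  composite₁ = (0 1 1; 2 0 2; 1 0 1)
Path 2 = h;k:
  e0=⟨1,0,0⟩ h~>⟨2,0,1⟩ k~>⟨0,2,1⟩
  e1=⟨0,1,0⟩ h~>⟨1,1,1⟩ k~>⟨1,0,0⟩
  e2=⟨0,0,1⟩ h~>⟨0,2,0⟩ k~>⟨1,2,1⟩
  composite₂ = (0 1 1; 2 0 2; 1 0 1)
Equal? YES — commutes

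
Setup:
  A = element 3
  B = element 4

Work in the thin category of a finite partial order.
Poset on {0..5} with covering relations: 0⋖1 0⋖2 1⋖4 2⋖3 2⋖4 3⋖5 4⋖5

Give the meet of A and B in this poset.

Common predecessors of 3,4: {0,2}
  0 <= 2
  2 <= 2
glb = 2

Answer: A∧B = 2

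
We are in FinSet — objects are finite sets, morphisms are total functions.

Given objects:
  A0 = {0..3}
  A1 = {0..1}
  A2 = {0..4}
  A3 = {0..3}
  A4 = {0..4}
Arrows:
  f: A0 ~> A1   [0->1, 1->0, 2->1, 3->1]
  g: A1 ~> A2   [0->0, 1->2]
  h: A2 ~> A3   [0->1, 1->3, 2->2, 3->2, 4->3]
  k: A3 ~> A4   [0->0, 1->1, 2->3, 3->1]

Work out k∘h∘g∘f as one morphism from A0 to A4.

Answer: [0->3, 1->1, 2->3, 3->3]

Derivation:
  0 f~>1 g~>2 h~>2 k~>3
  1 f~>0 g~>0 h~>1 k~>1
  2 f~>1 g~>2 h~>2 k~>3
  3 f~>1 g~>2 h~>2 k~>3
composite: [0->3, 1->1, 2->3, 3->3]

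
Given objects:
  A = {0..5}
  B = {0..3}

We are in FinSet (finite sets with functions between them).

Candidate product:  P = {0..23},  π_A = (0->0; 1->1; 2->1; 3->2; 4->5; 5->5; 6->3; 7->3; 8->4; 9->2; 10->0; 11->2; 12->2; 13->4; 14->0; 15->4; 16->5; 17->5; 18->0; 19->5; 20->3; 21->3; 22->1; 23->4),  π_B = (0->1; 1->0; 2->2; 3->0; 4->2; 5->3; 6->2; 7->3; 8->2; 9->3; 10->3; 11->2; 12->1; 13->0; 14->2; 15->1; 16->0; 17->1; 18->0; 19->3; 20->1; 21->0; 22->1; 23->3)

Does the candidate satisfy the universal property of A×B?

Answer: NOT A VALID PRODUCT — duplicate pair at indices 5,19

Work:
|A|·|B| = 6·4 = 24;  |P| = 24
Check the pairing map k ↦ (π_A(k), π_B(k)):
  0 -> (0,1)
  1 -> (1,0)
  2 -> (1,2)
  3 -> (2,0)
  4 -> (5,2)
  5 -> (5,3)
  6 -> (3,2)
  7 -> (3,3)
  8 -> (4,2)
  9 -> (2,3)
  10 -> (0,3)
  11 -> (2,2)
  12 -> (2,1)
  13 -> (4,0)
  14 -> (0,2)
  15 -> (4,1)
  16 -> (5,0)
  17 -> (5,1)
  18 -> (0,0)
  19 -> (5,3)  ✗ repeats pair of k=5
  20 -> (3,1)
  21 -> (3,0)
  22 -> (1,1)
  23 -> (4,3)
distinct pairs in image: 23 / 24 needed
  → (5,3) hit at k=5 and k=19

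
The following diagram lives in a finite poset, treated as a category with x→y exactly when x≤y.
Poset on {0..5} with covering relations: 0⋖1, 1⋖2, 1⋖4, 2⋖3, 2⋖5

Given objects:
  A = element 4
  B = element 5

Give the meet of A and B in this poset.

Answer: A∧B = 1

Work:
Lower bounds of A=4 and B=5: {0,1}
  0 <= 1
  1 <= 1
glb = 1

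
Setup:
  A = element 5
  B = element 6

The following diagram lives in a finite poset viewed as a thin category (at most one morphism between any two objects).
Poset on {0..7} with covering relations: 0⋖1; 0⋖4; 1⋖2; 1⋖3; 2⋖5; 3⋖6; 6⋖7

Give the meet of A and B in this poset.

Answer: A∧B = 1

Work:
Lower bounds of A=5 and B=6: {0,1}
  0 ⊑ 1
  1 ⊑ 1
glb = 1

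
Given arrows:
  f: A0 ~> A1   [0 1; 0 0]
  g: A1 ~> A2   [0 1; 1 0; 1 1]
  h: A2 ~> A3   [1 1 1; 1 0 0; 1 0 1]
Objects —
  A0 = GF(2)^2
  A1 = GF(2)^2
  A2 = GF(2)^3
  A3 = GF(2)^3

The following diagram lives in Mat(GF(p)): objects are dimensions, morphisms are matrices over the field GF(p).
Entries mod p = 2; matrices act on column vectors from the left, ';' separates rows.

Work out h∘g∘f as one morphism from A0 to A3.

Answer: [0 0; 0 0; 0 1]

Work:
  e0=(1,0) f~>(0,0) g~>(0,0,0) h~>(0,0,0)
  e1=(0,1) f~>(1,0) g~>(0,1,1) h~>(0,0,1)
composite: [0 0; 0 0; 0 1]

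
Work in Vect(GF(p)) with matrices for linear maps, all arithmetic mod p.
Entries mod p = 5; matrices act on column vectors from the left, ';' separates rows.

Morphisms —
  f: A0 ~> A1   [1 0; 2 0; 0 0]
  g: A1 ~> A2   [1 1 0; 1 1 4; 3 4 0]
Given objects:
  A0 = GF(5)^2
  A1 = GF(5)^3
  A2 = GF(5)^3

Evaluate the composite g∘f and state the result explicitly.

  e0=(1,0) f~>(1,2,0) g~>(3,3,1)
  e1=(0,1) f~>(0,0,0) g~>(0,0,0)
composite: [3 0; 3 0; 1 0]

Answer: [3 0; 3 0; 1 0]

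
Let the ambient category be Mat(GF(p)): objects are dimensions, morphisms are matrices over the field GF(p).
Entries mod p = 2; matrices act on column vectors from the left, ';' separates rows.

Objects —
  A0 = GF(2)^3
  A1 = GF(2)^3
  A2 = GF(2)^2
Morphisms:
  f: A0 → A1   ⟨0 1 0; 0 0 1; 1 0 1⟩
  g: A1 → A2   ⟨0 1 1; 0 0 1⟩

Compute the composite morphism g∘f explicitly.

  e0=[1,0,0] f→[0,0,1] g→[1,1]
  e1=[0,1,0] f→[1,0,0] g→[0,0]
  e2=[0,0,1] f→[0,1,1] g→[0,1]
⟦path⟧: ⟨1 0 0; 1 0 1⟩

Answer: ⟨1 0 0; 1 0 1⟩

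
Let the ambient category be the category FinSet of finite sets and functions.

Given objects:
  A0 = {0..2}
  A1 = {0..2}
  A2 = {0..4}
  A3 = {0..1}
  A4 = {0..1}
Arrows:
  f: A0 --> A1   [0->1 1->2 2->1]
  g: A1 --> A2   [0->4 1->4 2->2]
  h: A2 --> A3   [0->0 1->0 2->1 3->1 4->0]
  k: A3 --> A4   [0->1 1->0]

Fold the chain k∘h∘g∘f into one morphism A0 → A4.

Answer: [0->1 1->0 2->1]

Trace:
  0 f-->1 g-->4 h-->0 k-->1
  1 f-->2 g-->2 h-->1 k-->0
  2 f-->1 g-->4 h-->0 k-->1
⟦path⟧: [0->1 1->0 2->1]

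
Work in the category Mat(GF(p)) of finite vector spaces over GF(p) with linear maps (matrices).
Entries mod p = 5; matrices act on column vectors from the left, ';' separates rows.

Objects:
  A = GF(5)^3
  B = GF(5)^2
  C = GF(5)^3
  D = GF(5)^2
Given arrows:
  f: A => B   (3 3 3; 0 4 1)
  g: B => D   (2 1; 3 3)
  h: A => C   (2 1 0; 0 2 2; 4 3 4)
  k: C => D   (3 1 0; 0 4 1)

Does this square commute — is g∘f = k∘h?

Answer: COMMUTES

Work:
Along f;g (path 1):
  e0=⟨1,0,0⟩ f=>⟨3,0⟩ g=>⟨1,4⟩
  e1=⟨0,1,0⟩ f=>⟨3,4⟩ g=>⟨0,1⟩
  e2=⟨0,0,1⟩ f=>⟨3,1⟩ g=>⟨2,2⟩
  result₁ = (1 0 2; 4 1 2)
Along h;k (path 2):
  e0=⟨1,0,0⟩ h=>⟨2,0,4⟩ k=>⟨1,4⟩
  e1=⟨0,1,0⟩ h=>⟨1,2,3⟩ k=>⟨0,1⟩
  e2=⟨0,0,1⟩ h=>⟨0,2,4⟩ k=>⟨2,2⟩
  result₂ = (1 0 2; 4 1 2)
Equal? same morphism ✓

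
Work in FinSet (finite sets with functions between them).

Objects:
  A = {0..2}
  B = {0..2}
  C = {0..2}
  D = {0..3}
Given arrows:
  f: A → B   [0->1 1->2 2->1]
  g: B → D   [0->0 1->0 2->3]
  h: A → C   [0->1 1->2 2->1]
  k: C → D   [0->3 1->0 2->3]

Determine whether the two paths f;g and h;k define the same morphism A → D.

1) trace f;g:
  0 f→1 g→0
  1 f→2 g→3
  2 f→1 g→0
  composite₁ = [0->0 1->3 2->0]
2) trace h;k:
  0 h→1 k→0
  1 h→2 k→3
  2 h→1 k→0
  composite₂ = [0->0 1->3 2->0]
Equal? equal; square commutes

Answer: COMMUTES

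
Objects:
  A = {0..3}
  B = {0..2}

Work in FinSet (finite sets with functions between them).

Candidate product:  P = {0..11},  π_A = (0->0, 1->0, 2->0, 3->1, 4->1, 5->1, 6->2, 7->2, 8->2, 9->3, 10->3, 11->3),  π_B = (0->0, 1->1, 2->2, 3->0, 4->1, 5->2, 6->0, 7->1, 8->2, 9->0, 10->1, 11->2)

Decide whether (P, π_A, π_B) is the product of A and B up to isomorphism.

|A|·|B| = 4·3 = 12;  |P| = 12
Check the pairing map k ↦ (π_A(k), π_B(k)):
  0 -> (0,0)
  1 -> (0,1)
  2 -> (0,2)
  3 -> (1,0)
  4 -> (1,1)
  5 -> (1,2)
  6 -> (2,0)
  7 -> (2,1)
  8 -> (2,2)
  9 -> (3,0)
  10 -> (3,1)
  11 -> (3,2)
distinct pairs in image: 12 / 12 needed
  → bijection onto A×B; projections well-typed.

Answer: VALID PRODUCT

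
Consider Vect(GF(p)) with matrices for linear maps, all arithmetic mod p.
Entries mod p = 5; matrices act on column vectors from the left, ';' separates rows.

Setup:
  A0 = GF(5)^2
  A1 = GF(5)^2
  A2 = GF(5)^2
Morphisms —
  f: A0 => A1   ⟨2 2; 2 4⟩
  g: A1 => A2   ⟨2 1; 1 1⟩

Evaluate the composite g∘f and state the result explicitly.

  e0=(1,0) f=>(2,2) g=>(1,4)
  e1=(0,1) f=>(2,4) g=>(3,1)
result: ⟨1 3; 4 1⟩

Answer: ⟨1 3; 4 1⟩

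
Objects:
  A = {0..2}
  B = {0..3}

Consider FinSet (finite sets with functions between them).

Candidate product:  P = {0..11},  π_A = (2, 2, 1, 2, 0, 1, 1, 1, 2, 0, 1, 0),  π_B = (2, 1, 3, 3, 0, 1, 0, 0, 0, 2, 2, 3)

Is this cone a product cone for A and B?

Answer: NOT A VALID PRODUCT — duplicate pair at indices 6,7

Trace:
|A|·|B| = 3·4 = 12;  |P| = 12
Check the pairing map k ↦ (π_A(k), π_B(k)):
  0 -> (2,2)
  1 -> (2,1)
  2 -> (1,3)
  3 -> (2,3)
  4 -> (0,0)
  5 -> (1,1)
  6 -> (1,0)
  7 -> (1,0)  ✗ repeats pair of k=6
  8 -> (2,0)
  9 -> (0,2)
  10 -> (1,2)
  11 -> (0,3)
distinct pairs in image: 11 / 12 needed
  → (1,0) hit at k=6 and k=7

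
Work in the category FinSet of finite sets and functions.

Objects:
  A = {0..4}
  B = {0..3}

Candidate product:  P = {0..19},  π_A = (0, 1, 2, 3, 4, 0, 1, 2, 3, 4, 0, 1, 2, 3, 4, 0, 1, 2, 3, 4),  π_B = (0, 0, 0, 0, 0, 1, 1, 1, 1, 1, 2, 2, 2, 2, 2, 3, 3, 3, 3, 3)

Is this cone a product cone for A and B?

Answer: VALID PRODUCT

Derivation:
|A|·|B| = 5·4 = 20;  |P| = 20
Check the pairing map k ↦ (π_A(k), π_B(k)):
  0 -> (0,0)
  1 -> (1,0)
  2 -> (2,0)
  3 -> (3,0)
  4 -> (4,0)
  5 -> (0,1)
  6 -> (1,1)
  7 -> (2,1)
  8 -> (3,1)
  9 -> (4,1)
  10 -> (0,2)
  11 -> (1,2)
  12 -> (2,2)
  13 -> (3,2)
  14 -> (4,2)
  15 -> (0,3)
  16 -> (1,3)
  17 -> (2,3)
  18 -> (3,3)
  19 -> (4,3)
distinct pairs in image: 20 / 20 needed
  → bijection onto A×B; projections well-typed.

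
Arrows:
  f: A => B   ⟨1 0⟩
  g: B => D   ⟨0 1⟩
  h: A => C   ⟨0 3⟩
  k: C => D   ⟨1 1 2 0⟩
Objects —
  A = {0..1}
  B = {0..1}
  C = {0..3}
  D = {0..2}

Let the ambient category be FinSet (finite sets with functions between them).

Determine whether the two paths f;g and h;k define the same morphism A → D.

1) trace f;g:
  0 f=>1 g=>1
  1 f=>0 g=>0
  composite₁ = ⟨1 0⟩
2) trace h;k:
  0 h=>0 k=>1
  1 h=>3 k=>0
  composite₂ = ⟨1 0⟩
Equal? equal; square commutes

Answer: COMMUTES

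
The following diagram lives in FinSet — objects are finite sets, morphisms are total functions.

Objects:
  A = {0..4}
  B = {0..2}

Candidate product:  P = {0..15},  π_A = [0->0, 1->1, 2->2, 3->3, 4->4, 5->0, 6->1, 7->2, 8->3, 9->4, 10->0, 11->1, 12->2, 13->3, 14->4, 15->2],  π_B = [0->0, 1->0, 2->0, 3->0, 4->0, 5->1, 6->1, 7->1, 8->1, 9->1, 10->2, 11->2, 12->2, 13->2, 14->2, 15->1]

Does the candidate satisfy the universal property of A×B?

|A|·|B| = 5·3 = 15;  |P| = 16
  → cardinalities differ; no bijection possible.

Answer: NOT A VALID PRODUCT — |P|=16 ≠ |A|·|B|=15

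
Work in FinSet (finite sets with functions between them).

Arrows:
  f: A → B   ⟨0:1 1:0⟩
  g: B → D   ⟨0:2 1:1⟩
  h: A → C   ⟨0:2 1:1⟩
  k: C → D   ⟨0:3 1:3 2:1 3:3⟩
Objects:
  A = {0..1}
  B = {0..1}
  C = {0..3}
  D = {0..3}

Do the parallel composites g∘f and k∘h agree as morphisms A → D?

Answer: DOES NOT COMMUTE

Derivation:
1) trace f;g:
  0 f→1 g→1
  1 f→0 g→2
  result₁ = ⟨0:1 1:2⟩
2) trace h;k:
  0 h→2 k→1
  1 h→1 k→3
  result₂ = ⟨0:1 1:3⟩
Equal? differ; not commutative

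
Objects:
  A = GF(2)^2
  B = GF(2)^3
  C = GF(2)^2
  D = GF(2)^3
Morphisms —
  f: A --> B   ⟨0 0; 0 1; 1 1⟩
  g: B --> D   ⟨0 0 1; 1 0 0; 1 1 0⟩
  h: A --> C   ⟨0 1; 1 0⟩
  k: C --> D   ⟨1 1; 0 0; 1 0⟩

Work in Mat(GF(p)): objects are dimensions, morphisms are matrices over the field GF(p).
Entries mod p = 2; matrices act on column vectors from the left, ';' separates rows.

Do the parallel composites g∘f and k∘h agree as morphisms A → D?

Answer: COMMUTES

Trace:
1) trace f;g:
  e0=(1,0) f-->(0,0,1) g-->(1,0,0)
  e1=(0,1) f-->(0,1,1) g-->(1,0,1)
  result₁ = ⟨1 1; 0 0; 0 1⟩
2) trace h;k:
  e0=(1,0) h-->(0,1) k-->(1,0,0)
  e1=(0,1) h-->(1,0) k-->(1,0,1)
  result₂ = ⟨1 1; 0 0; 0 1⟩
Equal? YES — commutes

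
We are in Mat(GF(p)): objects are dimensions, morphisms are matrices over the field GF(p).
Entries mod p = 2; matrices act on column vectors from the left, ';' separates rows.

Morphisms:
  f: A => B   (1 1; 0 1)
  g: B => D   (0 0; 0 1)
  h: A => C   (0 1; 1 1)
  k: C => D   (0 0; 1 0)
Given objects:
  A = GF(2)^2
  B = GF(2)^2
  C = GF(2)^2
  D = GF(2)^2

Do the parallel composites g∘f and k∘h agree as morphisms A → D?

1) trace f;g:
  e0=[1,0] f=>[1,0] g=>[0,0]
  e1=[0,1] f=>[1,1] g=>[0,1]
  ⟦path⟧₁ = (0 0; 0 1)
2) trace h;k:
  e0=[1,0] h=>[0,1] k=>[0,0]
  e1=[0,1] h=>[1,1] k=>[0,1]
  ⟦path⟧₂ = (0 0; 0 1)
Equal? same morphism ✓

Answer: COMMUTES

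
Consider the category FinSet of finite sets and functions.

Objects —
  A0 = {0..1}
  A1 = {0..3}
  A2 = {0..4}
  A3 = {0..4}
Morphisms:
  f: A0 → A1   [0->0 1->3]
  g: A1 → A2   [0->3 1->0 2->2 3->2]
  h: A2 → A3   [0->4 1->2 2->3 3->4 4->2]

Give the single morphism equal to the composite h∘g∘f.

Answer: [0->4 1->3]

Derivation:
  0 f→0 g→3 h→4
  1 f→3 g→2 h→3
result: [0->4 1->3]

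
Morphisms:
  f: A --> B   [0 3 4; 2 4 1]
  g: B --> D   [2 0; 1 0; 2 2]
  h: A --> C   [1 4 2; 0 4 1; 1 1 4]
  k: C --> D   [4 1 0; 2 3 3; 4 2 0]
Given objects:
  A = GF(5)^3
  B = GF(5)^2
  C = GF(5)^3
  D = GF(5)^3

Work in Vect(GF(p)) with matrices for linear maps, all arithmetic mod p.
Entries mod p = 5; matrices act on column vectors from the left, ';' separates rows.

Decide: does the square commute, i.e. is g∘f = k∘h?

Answer: DOES NOT COMMUTE

Work:
1) trace f;g:
  e0=(1,0,0) f-->(0,2) g-->(0,0,4)
  e1=(0,1,0) f-->(3,4) g-->(1,3,4)
  e2=(0,0,1) f-->(4,1) g-->(3,4,0)
  ⟦path⟧₁ = [0 1 3; 0 3 4; 4 4 0]
2) trace h;k:
  e0=(1,0,0) h-->(1,0,1) k-->(4,0,4)
  e1=(0,1,0) h-->(4,4,1) k-->(0,3,4)
  e2=(0,0,1) h-->(2,1,4) k-->(4,4,0)
  ⟦path⟧₂ = [4 0 4; 0 3 4; 4 4 0]
Equal? NO — does not commute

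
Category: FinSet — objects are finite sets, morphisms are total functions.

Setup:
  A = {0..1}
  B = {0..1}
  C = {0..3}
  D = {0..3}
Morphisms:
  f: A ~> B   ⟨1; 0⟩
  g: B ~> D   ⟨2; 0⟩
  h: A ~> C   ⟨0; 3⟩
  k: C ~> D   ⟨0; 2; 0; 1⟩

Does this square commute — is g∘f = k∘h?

Path 1 = f;g:
  0 f~>1 g~>0
  1 f~>0 g~>2
  composite₁ = ⟨0; 2⟩
Path 2 = h;k:
  0 h~>0 k~>0
  1 h~>3 k~>1
  composite₂ = ⟨0; 1⟩
Equal? distinct morphisms ✗

Answer: DOES NOT COMMUTE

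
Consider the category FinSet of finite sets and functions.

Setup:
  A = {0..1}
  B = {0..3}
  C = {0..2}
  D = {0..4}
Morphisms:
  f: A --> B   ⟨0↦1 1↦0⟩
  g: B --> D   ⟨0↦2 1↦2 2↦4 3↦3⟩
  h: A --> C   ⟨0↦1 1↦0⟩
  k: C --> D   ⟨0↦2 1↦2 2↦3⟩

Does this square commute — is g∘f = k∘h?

Answer: COMMUTES

Trace:
Along f;g (path 1):
  0 f-->1 g-->2
  1 f-->0 g-->2
  composite₁ = ⟨0↦2 1↦2⟩
Along h;k (path 2):
  0 h-->1 k-->2
  1 h-->0 k-->2
  composite₂ = ⟨0↦2 1↦2⟩
Equal? same morphism ✓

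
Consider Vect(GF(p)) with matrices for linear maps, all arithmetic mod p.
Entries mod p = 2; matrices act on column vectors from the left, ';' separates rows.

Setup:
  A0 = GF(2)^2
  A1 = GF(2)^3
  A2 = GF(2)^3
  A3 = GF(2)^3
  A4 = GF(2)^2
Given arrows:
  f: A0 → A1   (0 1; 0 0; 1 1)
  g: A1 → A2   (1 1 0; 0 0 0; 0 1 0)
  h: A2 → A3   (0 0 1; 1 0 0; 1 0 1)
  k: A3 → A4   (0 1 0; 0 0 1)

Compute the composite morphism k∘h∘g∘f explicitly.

  e0=(1,0) f→(0,0,1) g→(0,0,0) h→(0,0,0) k→(0,0)
  e1=(0,1) f→(1,0,1) g→(1,0,0) h→(0,1,1) k→(1,1)
result: (0 1; 0 1)

Answer: (0 1; 0 1)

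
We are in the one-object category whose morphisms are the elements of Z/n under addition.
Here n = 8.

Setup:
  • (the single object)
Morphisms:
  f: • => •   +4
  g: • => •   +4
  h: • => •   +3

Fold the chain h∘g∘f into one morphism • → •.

Answer: +3

Trace:
  0 +4≡4 +4≡0 +3≡3  (mod 8)
⟦path⟧: +3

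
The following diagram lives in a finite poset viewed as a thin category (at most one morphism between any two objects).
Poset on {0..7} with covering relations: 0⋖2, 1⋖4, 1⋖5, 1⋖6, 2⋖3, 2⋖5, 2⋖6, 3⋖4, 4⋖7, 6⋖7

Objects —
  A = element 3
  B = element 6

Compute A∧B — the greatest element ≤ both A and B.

Common predecessors of 3,6: {0,2}
  0 <= 2
  2 <= 2
glb = 2

Answer: A∧B = 2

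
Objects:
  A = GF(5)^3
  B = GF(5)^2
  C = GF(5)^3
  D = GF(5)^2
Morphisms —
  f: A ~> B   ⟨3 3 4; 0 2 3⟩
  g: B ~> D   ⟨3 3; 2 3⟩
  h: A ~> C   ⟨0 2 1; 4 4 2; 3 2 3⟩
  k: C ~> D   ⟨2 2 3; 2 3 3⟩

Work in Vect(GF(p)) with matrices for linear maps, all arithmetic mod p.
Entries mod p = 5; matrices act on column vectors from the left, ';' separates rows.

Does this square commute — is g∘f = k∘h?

Answer: DOES NOT COMMUTE

Derivation:
Along f;g (path 1):
  e0=⟨1,0,0⟩ f~>⟨3,0⟩ g~>⟨4,1⟩
  e1=⟨0,1,0⟩ f~>⟨3,2⟩ g~>⟨0,2⟩
  e2=⟨0,0,1⟩ f~>⟨4,3⟩ g~>⟨1,2⟩
  result₁ = ⟨4 0 1; 1 2 2⟩
Along h;k (path 2):
  e0=⟨1,0,0⟩ h~>⟨0,4,3⟩ k~>⟨2,1⟩
  e1=⟨0,1,0⟩ h~>⟨2,4,2⟩ k~>⟨3,2⟩
  e2=⟨0,0,1⟩ h~>⟨1,2,3⟩ k~>⟨0,2⟩
  result₂ = ⟨2 3 0; 1 2 2⟩
Equal? distinct morphisms ✗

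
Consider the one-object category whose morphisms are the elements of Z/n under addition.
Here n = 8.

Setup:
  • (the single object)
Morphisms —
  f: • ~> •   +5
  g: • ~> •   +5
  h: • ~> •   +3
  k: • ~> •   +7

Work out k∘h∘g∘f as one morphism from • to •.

  0 +5≡5 +5≡2 +3≡5 +7≡4  (mod 8)
composite: +4

Answer: +4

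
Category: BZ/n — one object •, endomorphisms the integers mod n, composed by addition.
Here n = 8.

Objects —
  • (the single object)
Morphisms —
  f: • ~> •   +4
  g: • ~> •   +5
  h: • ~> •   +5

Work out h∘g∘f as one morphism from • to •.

Answer: +6

Trace:
  0 +4≡4 +5≡1 +5≡6  (mod 8)
result: +6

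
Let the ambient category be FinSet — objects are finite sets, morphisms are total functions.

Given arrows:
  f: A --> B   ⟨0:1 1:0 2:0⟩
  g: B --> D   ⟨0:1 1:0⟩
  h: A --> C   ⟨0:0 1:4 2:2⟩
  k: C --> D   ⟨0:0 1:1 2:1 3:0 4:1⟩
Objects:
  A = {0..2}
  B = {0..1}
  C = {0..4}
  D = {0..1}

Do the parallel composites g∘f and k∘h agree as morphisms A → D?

Path 1 = f;g:
  0 f-->1 g-->0
  1 f-->0 g-->1
  2 f-->0 g-->1
  result₁ = ⟨0:0 1:1 2:1⟩
Path 2 = h;k:
  0 h-->0 k-->0
  1 h-->4 k-->1
  2 h-->2 k-->1
  result₂ = ⟨0:0 1:1 2:1⟩
Equal? YES — commutes

Answer: COMMUTES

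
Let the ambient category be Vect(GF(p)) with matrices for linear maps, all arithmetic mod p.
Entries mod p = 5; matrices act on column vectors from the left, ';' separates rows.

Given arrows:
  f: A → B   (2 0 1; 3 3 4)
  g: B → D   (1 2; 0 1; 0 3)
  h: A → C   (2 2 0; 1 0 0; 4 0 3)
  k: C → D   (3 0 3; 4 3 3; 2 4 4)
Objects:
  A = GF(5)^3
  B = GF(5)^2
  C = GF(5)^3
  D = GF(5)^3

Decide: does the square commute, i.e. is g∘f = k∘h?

Path 1 = f;g:
  e0=⟨1,0,0⟩ f→⟨2,3⟩ g→⟨3,3,4⟩
  e1=⟨0,1,0⟩ f→⟨0,3⟩ g→⟨1,3,4⟩
  e2=⟨0,0,1⟩ f→⟨1,4⟩ g→⟨4,4,2⟩
  result₁ = (3 1 4; 3 3 4; 4 4 2)
Path 2 = h;k:
  e0=⟨1,0,0⟩ h→⟨2,1,4⟩ k→⟨3,3,4⟩
  e1=⟨0,1,0⟩ h→⟨2,0,0⟩ k→⟨1,3,4⟩
  e2=⟨0,0,1⟩ h→⟨0,0,3⟩ k→⟨4,4,2⟩
  result₂ = (3 1 4; 3 3 4; 4 4 2)
Equal? YES — commutes

Answer: COMMUTES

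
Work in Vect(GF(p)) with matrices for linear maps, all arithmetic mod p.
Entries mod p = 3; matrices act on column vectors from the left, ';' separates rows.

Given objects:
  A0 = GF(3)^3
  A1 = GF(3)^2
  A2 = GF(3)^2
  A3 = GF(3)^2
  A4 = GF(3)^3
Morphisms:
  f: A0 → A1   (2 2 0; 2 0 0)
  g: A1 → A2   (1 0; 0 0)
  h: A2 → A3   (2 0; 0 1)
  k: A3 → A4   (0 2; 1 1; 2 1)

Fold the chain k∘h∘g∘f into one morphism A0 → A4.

  e0=⟨1,0,0⟩ f→⟨2,2⟩ g→⟨2,0⟩ h→⟨1,0⟩ k→⟨0,1,2⟩
  e1=⟨0,1,0⟩ f→⟨2,0⟩ g→⟨2,0⟩ h→⟨1,0⟩ k→⟨0,1,2⟩
  e2=⟨0,0,1⟩ f→⟨0,0⟩ g→⟨0,0⟩ h→⟨0,0⟩ k→⟨0,0,0⟩
composite: (0 0 0; 1 1 0; 2 2 0)

Answer: (0 0 0; 1 1 0; 2 2 0)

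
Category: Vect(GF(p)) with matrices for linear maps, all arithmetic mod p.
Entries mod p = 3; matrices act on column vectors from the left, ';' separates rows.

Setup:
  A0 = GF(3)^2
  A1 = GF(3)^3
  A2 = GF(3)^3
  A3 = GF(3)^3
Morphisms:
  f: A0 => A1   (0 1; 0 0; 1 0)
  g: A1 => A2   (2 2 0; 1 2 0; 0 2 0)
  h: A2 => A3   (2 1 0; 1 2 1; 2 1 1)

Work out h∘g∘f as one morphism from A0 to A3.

Answer: (0 2; 0 1; 0 2)

Trace:
  e0=(1,0) f=>(0,0,1) g=>(0,0,0) h=>(0,0,0)
  e1=(0,1) f=>(1,0,0) g=>(2,1,0) h=>(2,1,2)
result: (0 2; 0 1; 0 2)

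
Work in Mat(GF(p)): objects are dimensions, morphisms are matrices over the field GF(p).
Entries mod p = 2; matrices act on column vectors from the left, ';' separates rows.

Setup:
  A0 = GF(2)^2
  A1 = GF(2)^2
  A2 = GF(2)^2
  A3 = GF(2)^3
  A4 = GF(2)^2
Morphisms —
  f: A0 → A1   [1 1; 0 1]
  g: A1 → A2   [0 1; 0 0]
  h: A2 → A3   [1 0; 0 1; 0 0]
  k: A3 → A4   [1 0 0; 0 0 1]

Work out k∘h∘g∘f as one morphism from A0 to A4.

Answer: [0 1; 0 0]

Trace:
  e0=(1,0) f→(1,0) g→(0,0) h→(0,0,0) k→(0,0)
  e1=(0,1) f→(1,1) g→(1,0) h→(1,0,0) k→(1,0)
⟦path⟧: [0 1; 0 0]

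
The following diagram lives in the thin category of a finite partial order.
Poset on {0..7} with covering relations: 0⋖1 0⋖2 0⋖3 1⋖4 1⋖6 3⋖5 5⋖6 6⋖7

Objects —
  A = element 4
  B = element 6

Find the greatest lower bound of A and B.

Answer: A∧B = 1

Work:
Lower bounds of A=4 and B=6: {0,1}
  0 <= 1
  1 <= 1
glb = 1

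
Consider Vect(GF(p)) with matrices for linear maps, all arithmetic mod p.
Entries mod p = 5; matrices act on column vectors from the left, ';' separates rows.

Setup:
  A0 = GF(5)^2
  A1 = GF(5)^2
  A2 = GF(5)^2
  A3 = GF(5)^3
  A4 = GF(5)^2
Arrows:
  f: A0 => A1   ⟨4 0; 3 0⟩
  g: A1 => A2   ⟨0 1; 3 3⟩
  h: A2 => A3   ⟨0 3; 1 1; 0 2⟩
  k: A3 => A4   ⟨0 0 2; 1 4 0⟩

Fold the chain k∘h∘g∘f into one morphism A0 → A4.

  e0=⟨1,0⟩ f=>⟨4,3⟩ g=>⟨3,1⟩ h=>⟨3,4,2⟩ k=>⟨4,4⟩
  e1=⟨0,1⟩ f=>⟨0,0⟩ g=>⟨0,0⟩ h=>⟨0,0,0⟩ k=>⟨0,0⟩
⟦path⟧: ⟨4 0; 4 0⟩

Answer: ⟨4 0; 4 0⟩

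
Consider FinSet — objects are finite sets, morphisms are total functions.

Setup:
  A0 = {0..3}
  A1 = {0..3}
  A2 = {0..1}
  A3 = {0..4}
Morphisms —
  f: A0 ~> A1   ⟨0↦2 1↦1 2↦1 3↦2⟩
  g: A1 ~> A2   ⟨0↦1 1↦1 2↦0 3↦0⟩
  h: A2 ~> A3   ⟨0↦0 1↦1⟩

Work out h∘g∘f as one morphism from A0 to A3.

  0 f~>2 g~>0 h~>0
  1 f~>1 g~>1 h~>1
  2 f~>1 g~>1 h~>1
  3 f~>2 g~>0 h~>0
⟦path⟧: ⟨0↦0 1↦1 2↦1 3↦0⟩

Answer: ⟨0↦0 1↦1 2↦1 3↦0⟩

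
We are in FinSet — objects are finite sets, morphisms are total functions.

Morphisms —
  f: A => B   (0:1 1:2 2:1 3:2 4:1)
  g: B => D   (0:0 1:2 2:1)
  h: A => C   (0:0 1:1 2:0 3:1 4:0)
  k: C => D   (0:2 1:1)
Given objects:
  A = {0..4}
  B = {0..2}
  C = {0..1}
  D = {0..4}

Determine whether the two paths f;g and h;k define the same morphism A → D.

Answer: COMMUTES

Work:
1) trace f;g:
  0 f=>1 g=>2
  1 f=>2 g=>1
  2 f=>1 g=>2
  3 f=>2 g=>1
  4 f=>1 g=>2
  result₁ = (0:2 1:1 2:2 3:1 4:2)
2) trace h;k:
  0 h=>0 k=>2
  1 h=>1 k=>1
  2 h=>0 k=>2
  3 h=>1 k=>1
  4 h=>0 k=>2
  result₂ = (0:2 1:1 2:2 3:1 4:2)
Equal? same morphism ✓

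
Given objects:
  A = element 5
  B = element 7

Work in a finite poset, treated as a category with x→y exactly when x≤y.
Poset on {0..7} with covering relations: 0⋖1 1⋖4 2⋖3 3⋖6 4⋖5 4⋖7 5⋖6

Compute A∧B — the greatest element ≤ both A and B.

Answer: A∧B = 4

Trace:
{x : x<=A ∧ x<=B} = {0,1,4}  (A=5, B=7)
  0 <= 4
  1 <= 4
  4 <= 4
glb = 4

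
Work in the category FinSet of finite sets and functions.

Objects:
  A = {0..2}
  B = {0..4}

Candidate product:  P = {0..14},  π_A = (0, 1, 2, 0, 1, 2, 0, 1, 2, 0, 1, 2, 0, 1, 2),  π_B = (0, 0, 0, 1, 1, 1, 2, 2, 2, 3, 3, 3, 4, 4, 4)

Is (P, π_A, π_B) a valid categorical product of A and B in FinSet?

Answer: VALID PRODUCT

Trace:
|A|·|B| = 3·5 = 15;  |P| = 15
Check the pairing map k ↦ (π_A(k), π_B(k)):
  0 -> (0,0)
  1 -> (1,0)
  2 -> (2,0)
  3 -> (0,1)
  4 -> (1,1)
  5 -> (2,1)
  6 -> (0,2)
  7 -> (1,2)
  8 -> (2,2)
  9 -> (0,3)
  10 -> (1,3)
  11 -> (2,3)
  12 -> (0,4)
  13 -> (1,4)
  14 -> (2,4)
distinct pairs in image: 15 / 15 needed
  → bijection onto A×B; projections well-typed.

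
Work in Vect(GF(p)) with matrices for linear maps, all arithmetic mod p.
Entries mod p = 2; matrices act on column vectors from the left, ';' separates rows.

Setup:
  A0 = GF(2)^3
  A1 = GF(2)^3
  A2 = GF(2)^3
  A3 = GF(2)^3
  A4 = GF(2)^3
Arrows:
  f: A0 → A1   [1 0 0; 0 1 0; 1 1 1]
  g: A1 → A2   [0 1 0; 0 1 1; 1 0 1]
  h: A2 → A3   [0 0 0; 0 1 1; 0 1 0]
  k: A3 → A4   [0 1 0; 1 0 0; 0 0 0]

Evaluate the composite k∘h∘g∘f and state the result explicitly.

Answer: [1 1 0; 0 0 0; 0 0 0]

Derivation:
  e0=(1,0,0) f→(1,0,1) g→(0,1,0) h→(0,1,1) k→(1,0,0)
  e1=(0,1,0) f→(0,1,1) g→(1,0,1) h→(0,1,0) k→(1,0,0)
  e2=(0,0,1) f→(0,0,1) g→(0,1,1) h→(0,0,1) k→(0,0,0)
composite: [1 1 0; 0 0 0; 0 0 0]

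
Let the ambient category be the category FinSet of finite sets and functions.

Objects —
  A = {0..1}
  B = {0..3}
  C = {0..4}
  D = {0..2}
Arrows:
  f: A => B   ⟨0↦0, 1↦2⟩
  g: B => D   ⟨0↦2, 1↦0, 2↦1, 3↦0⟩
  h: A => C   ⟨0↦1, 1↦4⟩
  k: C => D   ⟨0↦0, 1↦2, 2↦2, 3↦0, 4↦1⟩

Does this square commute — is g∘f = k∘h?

Along f;g (path 1):
  0 f=>0 g=>2
  1 f=>2 g=>1
  result₁ = ⟨0↦2, 1↦1⟩
Along h;k (path 2):
  0 h=>1 k=>2
  1 h=>4 k=>1
  result₂ = ⟨0↦2, 1↦1⟩
Equal? YES — commutes

Answer: COMMUTES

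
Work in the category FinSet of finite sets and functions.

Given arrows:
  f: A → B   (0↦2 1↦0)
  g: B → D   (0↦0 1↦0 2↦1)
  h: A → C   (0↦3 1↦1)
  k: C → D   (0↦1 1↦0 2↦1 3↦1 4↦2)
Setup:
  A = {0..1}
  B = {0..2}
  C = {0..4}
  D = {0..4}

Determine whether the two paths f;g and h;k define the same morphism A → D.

Path 1 = f;g:
  0 f→2 g→1
  1 f→0 g→0
  result₁ = (0↦1 1↦0)
Path 2 = h;k:
  0 h→3 k→1
  1 h→1 k→0
  result₂ = (0↦1 1↦0)
Equal? equal; square commutes

Answer: COMMUTES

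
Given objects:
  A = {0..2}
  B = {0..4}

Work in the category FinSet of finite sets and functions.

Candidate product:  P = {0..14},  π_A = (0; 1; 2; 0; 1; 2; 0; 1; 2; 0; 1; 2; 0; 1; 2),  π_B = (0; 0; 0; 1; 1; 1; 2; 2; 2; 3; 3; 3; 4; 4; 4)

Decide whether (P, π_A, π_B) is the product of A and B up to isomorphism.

Answer: VALID PRODUCT

Derivation:
|A|·|B| = 3·5 = 15;  |P| = 15
Check the pairing map k ↦ (π_A(k), π_B(k)):
  0 -> (0,0)
  1 -> (1,0)
  2 -> (2,0)
  3 -> (0,1)
  4 -> (1,1)
  5 -> (2,1)
  6 -> (0,2)
  7 -> (1,2)
  8 -> (2,2)
  9 -> (0,3)
  10 -> (1,3)
  11 -> (2,3)
  12 -> (0,4)
  13 -> (1,4)
  14 -> (2,4)
distinct pairs in image: 15 / 15 needed
  → bijection onto A×B; projections well-typed.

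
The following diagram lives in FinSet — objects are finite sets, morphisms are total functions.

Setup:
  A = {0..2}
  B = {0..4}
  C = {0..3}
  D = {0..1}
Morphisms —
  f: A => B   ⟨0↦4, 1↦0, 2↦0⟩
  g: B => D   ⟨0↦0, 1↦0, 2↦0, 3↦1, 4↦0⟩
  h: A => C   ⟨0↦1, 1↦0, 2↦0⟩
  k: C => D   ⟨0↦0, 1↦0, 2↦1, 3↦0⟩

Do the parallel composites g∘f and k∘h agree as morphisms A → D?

Answer: COMMUTES

Work:
Along f;g (path 1):
  0 f=>4 g=>0
  1 f=>0 g=>0
  2 f=>0 g=>0
  composite₁ = ⟨0↦0, 1↦0, 2↦0⟩
Along h;k (path 2):
  0 h=>1 k=>0
  1 h=>0 k=>0
  2 h=>0 k=>0
  composite₂ = ⟨0↦0, 1↦0, 2↦0⟩
Equal? equal; square commutes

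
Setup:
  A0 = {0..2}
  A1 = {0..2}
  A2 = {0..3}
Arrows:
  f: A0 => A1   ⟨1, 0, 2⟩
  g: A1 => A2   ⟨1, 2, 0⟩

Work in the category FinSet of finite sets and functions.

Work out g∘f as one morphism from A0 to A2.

  0 f=>1 g=>2
  1 f=>0 g=>1
  2 f=>2 g=>0
⟦path⟧: ⟨2, 1, 0⟩

Answer: ⟨2, 1, 0⟩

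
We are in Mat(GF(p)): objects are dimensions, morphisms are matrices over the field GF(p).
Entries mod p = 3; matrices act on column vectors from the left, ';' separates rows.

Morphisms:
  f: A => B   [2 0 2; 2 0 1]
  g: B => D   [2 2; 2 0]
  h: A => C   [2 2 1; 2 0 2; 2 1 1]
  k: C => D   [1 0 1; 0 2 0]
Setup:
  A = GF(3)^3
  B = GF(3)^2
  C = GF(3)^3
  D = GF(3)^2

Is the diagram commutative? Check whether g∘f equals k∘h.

Answer: DOES NOT COMMUTE

Work:
Path 1 = f;g:
  e0=⟨1,0,0⟩ f=>⟨2,2⟩ g=>⟨2,1⟩
  e1=⟨0,1,0⟩ f=>⟨0,0⟩ g=>⟨0,0⟩
  e2=⟨0,0,1⟩ f=>⟨2,1⟩ g=>⟨0,1⟩
  composite₁ = [2 0 0; 1 0 1]
Path 2 = h;k:
  e0=⟨1,0,0⟩ h=>⟨2,2,2⟩ k=>⟨1,1⟩
  e1=⟨0,1,0⟩ h=>⟨2,0,1⟩ k=>⟨0,0⟩
  e2=⟨0,0,1⟩ h=>⟨1,2,1⟩ k=>⟨2,1⟩
  composite₂ = [1 0 2; 1 0 1]
Equal? NO — does not commute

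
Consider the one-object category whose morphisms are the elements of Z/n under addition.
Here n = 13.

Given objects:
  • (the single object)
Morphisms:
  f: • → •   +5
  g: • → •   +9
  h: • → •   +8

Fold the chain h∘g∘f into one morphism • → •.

Answer: +9

Work:
  0 +5≡5 +9≡1 +8≡9  (mod 13)
result: +9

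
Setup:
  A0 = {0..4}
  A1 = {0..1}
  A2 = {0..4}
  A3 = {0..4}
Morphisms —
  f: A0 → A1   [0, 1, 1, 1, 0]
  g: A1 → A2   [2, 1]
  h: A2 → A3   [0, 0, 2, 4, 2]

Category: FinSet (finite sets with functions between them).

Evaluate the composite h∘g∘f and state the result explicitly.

  0 f→0 g→2 h→2
  1 f→1 g→1 h→0
  2 f→1 g→1 h→0
  3 f→1 g→1 h→0
  4 f→0 g→2 h→2
⟦path⟧: [2, 0, 0, 0, 2]

Answer: [2, 0, 0, 0, 2]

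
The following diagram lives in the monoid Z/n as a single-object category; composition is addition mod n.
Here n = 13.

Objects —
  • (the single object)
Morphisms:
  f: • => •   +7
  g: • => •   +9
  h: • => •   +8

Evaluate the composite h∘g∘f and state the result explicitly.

Answer: +11

Trace:
  0 +7≡7 +9≡3 +8≡11  (mod 13)
result: +11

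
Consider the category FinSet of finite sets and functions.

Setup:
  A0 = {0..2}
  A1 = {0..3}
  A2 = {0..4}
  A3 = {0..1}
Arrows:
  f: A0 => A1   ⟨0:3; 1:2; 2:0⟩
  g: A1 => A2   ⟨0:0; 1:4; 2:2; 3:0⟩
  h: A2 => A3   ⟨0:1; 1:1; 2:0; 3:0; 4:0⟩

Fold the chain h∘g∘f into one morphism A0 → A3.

  0 f=>3 g=>0 h=>1
  1 f=>2 g=>2 h=>0
  2 f=>0 g=>0 h=>1
⟦path⟧: ⟨0:1; 1:0; 2:1⟩

Answer: ⟨0:1; 1:0; 2:1⟩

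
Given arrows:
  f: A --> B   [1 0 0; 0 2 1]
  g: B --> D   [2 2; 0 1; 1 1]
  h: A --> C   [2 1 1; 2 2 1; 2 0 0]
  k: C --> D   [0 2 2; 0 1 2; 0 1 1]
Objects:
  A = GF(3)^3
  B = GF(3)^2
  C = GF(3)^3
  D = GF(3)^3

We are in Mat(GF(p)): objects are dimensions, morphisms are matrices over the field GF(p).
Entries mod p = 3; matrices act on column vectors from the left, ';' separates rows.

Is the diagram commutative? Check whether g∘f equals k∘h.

Along f;g (path 1):
  e0=⟨1,0,0⟩ f-->⟨1,0⟩ g-->⟨2,0,1⟩
  e1=⟨0,1,0⟩ f-->⟨0,2⟩ g-->⟨1,2,2⟩
  e2=⟨0,0,1⟩ f-->⟨0,1⟩ g-->⟨2,1,1⟩
  composite₁ = [2 1 2; 0 2 1; 1 2 1]
Along h;k (path 2):
  e0=⟨1,0,0⟩ h-->⟨2,2,2⟩ k-->⟨2,0,1⟩
  e1=⟨0,1,0⟩ h-->⟨1,2,0⟩ k-->⟨1,2,2⟩
  e2=⟨0,0,1⟩ h-->⟨1,1,0⟩ k-->⟨2,1,1⟩
  composite₂ = [2 1 2; 0 2 1; 1 2 1]
Equal? same morphism ✓

Answer: COMMUTES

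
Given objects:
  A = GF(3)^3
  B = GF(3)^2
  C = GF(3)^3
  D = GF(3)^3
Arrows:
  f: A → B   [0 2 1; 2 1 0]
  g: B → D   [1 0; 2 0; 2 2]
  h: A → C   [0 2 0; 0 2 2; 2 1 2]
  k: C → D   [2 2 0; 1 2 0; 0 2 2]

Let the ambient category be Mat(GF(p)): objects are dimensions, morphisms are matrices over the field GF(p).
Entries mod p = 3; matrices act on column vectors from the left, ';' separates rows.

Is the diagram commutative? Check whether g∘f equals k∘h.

Answer: DOES NOT COMMUTE

Work:
Along f;g (path 1):
  e0=(1,0,0) f→(0,2) g→(0,0,1)
  e1=(0,1,0) f→(2,1) g→(2,1,0)
  e2=(0,0,1) f→(1,0) g→(1,2,2)
  composite₁ = [0 2 1; 0 1 2; 1 0 2]
Along h;k (path 2):
  e0=(1,0,0) h→(0,0,2) k→(0,0,1)
  e1=(0,1,0) h→(2,2,1) k→(2,0,0)
  e2=(0,0,1) h→(0,2,2) k→(1,1,2)
  composite₂ = [0 2 1; 0 0 1; 1 0 2]
Equal? distinct morphisms ✗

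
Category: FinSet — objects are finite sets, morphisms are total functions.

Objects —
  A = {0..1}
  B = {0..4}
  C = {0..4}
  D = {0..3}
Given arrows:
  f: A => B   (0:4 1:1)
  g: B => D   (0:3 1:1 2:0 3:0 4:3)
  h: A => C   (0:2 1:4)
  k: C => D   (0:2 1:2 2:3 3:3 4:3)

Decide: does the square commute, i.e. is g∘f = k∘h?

Answer: DOES NOT COMMUTE

Trace:
1) trace f;g:
  0 f=>4 g=>3
  1 f=>1 g=>1
  result₁ = (0:3 1:1)
2) trace h;k:
  0 h=>2 k=>3
  1 h=>4 k=>3
  result₂ = (0:3 1:3)
Equal? NO — does not commute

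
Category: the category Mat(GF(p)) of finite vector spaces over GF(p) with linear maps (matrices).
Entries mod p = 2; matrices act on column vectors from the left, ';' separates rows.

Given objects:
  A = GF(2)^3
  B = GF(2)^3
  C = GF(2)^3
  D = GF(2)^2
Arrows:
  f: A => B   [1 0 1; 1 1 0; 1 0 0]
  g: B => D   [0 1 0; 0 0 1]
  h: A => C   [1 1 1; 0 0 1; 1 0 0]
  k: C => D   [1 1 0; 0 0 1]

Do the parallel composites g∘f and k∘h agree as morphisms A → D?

Answer: COMMUTES

Derivation:
Along f;g (path 1):
  e0=[1,0,0] f=>[1,1,1] g=>[1,1]
  e1=[0,1,0] f=>[0,1,0] g=>[1,0]
  e2=[0,0,1] f=>[1,0,0] g=>[0,0]
  composite₁ = [1 1 0; 1 0 0]
Along h;k (path 2):
  e0=[1,0,0] h=>[1,0,1] k=>[1,1]
  e1=[0,1,0] h=>[1,0,0] k=>[1,0]
  e2=[0,0,1] h=>[1,1,0] k=>[0,0]
  composite₂ = [1 1 0; 1 0 0]
Equal? YES — commutes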